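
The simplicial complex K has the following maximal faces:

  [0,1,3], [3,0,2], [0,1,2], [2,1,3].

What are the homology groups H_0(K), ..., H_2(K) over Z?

Order the vertices as 0 < 1 < 2 < 3. Listing each simplex with vertices in this order, K has dimension 2 with simplices:

  0-simplices (4): [0], [1], [2], [3]
  1-simplices (6): [0,1], [0,2], [0,3], [1,2], [1,3], [2,3]
  2-simplices (4): [0,1,2], [0,1,3], [0,2,3], [1,2,3]

so the chain groups are C_0 ≅ Z^4, C_1 ≅ Z^6, C_2 ≅ Z^4.

Boundary ∂_1: C_1 → C_0 sends each edge [p,q] (with p < q) to q − p.
The 4×6 boundary matrix has rank 3 and Smith normal form diag(1,1,1).

∂_2: C_2 → C_1 maps a triangle to the signed sum of its edges. For instance
  ∂[0,2,3] = [2,3] − [0,3] + [0,2],
  ∂[0,1,2] = [1,2] − [0,2] + [0,1].
This gives a 6×4 integer matrix of rank 3; reducing to Smith normal form yields diagonal entries (1,1,1).

Reading off H_k = ker ∂_k / im ∂_{k+1}:

  H_0: rank C_0 − rank ∂_1 = 4 − 3 = 1, and the invariant factors of ∂_1 are all 1, so H_0 = Z.
  H_1: rank ker ∂_1 − rank ∂_2 = (6 − 3) − 3 = 0, and the invariant factors of ∂_2 are all 1, so H_1 = 0.
  H_2: rank ker ∂_2 − rank ∂_3 = (4 − 3) − 0 = 1, and there is no ∂_3, so H_2 = Z.

As a check, the Euler characteristic is 4 − 6 + 4 = 2, which agrees with 1 − 0 + 1 = 2.

H_0 ≅ Z,  H_1 = 0,  H_2 ≅ Z.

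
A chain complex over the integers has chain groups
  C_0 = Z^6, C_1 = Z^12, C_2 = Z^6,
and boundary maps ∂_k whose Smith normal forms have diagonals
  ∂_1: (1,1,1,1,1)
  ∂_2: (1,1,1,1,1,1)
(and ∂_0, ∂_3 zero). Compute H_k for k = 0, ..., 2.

H_0 = Z,  H_1 = Z,  H_2 = 0.

H_0: b_0 = 6 − 0 − 5 = 1; torsion from ∂_1 factors > 1: none. So H_0 = Z.
H_1: b_1 = 12 − 5 − 6 = 1; torsion from ∂_2 factors > 1: none. So H_1 = Z.
H_2: b_2 = 6 − 6 − 0 = 0; torsion from ∂_3 factors > 1: none. So H_2 = 0.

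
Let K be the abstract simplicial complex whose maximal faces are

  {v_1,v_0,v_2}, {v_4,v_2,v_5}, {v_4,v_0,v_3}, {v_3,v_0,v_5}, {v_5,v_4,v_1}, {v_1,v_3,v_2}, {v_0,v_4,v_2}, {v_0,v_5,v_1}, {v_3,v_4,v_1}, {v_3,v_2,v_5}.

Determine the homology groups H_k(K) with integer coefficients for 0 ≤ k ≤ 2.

H_0 ≅ Z,  H_1 ≅ Z/2Z,  H_2 = 0.

Order the vertices as v_0 < v_1 < v_2 < v_3 < v_4 < v_5. Listing each simplex with vertices in this order, K has dimension 2 with simplices:

  0-simplices (6): [v_0], [v_1], [v_2], [v_3], [v_4], [v_5]
  1-simplices (15): (15 of them)
  2-simplices (10): [v_0,v_1,v_2], [v_0,v_1,v_5], [v_0,v_2,v_4], [v_0,v_3,v_4], [v_0,v_3,v_5], [v_1,v_2,v_3], [v_1,v_3,v_4], [v_1,v_4,v_5], [v_2,v_3,v_5], [v_2,v_4,v_5]

giving chain groups C_0 ≅ Z^6, C_1 ≅ Z^15, C_2 ≅ Z^10.

The boundary map ∂_1: C_1 → C_0 sends each edge [p,q] (with p < q) to q − p. For instance
  ∂[v_3,v_5] = [v_5] − [v_3].
As a 6×15 matrix over Z this has rank 5, with invariant factors (1,1,1,1,1).

The boundary map ∂_2: C_2 → C_1 acts by ∂[p,q,r] = [q,r] − [p,r] + [p,q]. For instance
  ∂[v_0,v_3,v_4] = [v_3,v_4] − [v_0,v_4] + [v_0,v_3],
  ∂[v_0,v_1,v_2] = [v_1,v_2] − [v_0,v_2] + [v_0,v_1].
As a 15×10 matrix over Z this has rank 10, with invariant factors (1,1,1,1,1,1,1,1,1,2).

Computing H_k = (kernel of ∂_k) / (image of ∂_{k+1}):

  H_0: rank C_0 − rank ∂_1 = 6 − 5 = 1, and the invariant factors of ∂_1 are all 1, so H_0 ≅ Z.
  H_1: rank ker ∂_1 − rank ∂_2 = (15 − 5) − 10 = 0, and ∂_2 has invariant factor 2 > 1, so H_1 ≅ Z/2Z.
  H_2: rank ker ∂_2 − rank ∂_3 = (10 − 10) − 0 = 0, and there is no ∂_3, so H_2 ≅ 0.

As a check, the Euler characteristic is 6 − 15 + 10 = 1, which agrees with 1 − 0 + 0 = 1.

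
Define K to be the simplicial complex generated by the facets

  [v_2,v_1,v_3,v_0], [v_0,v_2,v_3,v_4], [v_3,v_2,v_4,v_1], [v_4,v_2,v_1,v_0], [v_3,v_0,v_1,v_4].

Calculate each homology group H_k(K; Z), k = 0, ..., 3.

H_0 ≅ Z,  H_1 = 0,  H_2 = 0,  H_3 ≅ Z.

Fix the vertex order v_0 < v_1 < v_2 < v_3 < v_4 and write every simplex with vertices in increasing order. Then dim K = 3 and the simplices of K are:

  0-simplices (5): [v_0], [v_1], [v_2], [v_3], [v_4]
  1-simplices (10): [v_0,v_1], [v_0,v_2], [v_0,v_3], [v_0,v_4], [v_1,v_2], [v_1,v_3], [v_1,v_4], [v_2,v_3], [v_2,v_4], [v_3,v_4]
  2-simplices (10): [v_0,v_1,v_2], [v_0,v_1,v_3], [v_0,v_1,v_4], [v_0,v_2,v_3], [v_0,v_2,v_4], [v_0,v_3,v_4], [v_1,v_2,v_3], [v_1,v_2,v_4], [v_1,v_3,v_4], [v_2,v_3,v_4]
  3-simplices (5): [v_0,v_1,v_2,v_3], [v_0,v_1,v_2,v_4], [v_0,v_1,v_3,v_4], [v_0,v_2,v_3,v_4], [v_1,v_2,v_3,v_4]

giving chain groups C_0 ≅ Z^5, C_1 ≅ Z^10, C_2 ≅ Z^10, C_3 ≅ Z^5.

The boundary map ∂_1: C_1 → C_0 maps an edge to its endpoints' difference, ∂[p,q] = q − p.
This gives a 5×10 integer matrix of rank 4; reducing to Smith normal form yields diagonal entries (1,1,1,1).

Boundary ∂_2: C_2 → C_1 maps a triangle to the signed sum of its edges. For instance
  ∂[v_1,v_2,v_3] = [v_2,v_3] − [v_1,v_3] + [v_1,v_2],
  ∂[v_0,v_2,v_4] = [v_2,v_4] − [v_0,v_4] + [v_0,v_2].
The 10×10 boundary matrix has rank 6 and Smith normal form diag(1,1,1,1,1,1).

∂_3: C_3 → C_2 sends each 3-simplex σ to the alternating sum Σ_i (−1)^i (σ with its i-th vertex removed). For instance
  ∂[v_1,v_2,v_3,v_4] = [v_2,v_3,v_4] − [v_1,v_3,v_4] + [v_1,v_2,v_4] − [v_1,v_2,v_3],
  ∂[v_0,v_1,v_2,v_4] = [v_1,v_2,v_4] − [v_0,v_2,v_4] + [v_0,v_1,v_4] − [v_0,v_1,v_2].
This gives a 10×5 integer matrix of rank 4; reducing to Smith normal form yields diagonal entries (1,1,1,1).

Reading off H_k = ker ∂_k / im ∂_{k+1}:

  H_0: rank C_0 − rank ∂_1 = 5 − 4 = 1, and the invariant factors of ∂_1 are all 1, so H_0 ≅ Z.
  H_1: rank ker ∂_1 − rank ∂_2 = (10 − 4) − 6 = 0, and the invariant factors of ∂_2 are all 1, so H_1 ≅ 0.
  H_2: rank ker ∂_2 − rank ∂_3 = (10 − 6) − 4 = 0, and the invariant factors of ∂_3 are all 1, so H_2 ≅ 0.
  H_3: rank ker ∂_3 − rank ∂_4 = (5 − 4) − 0 = 1, and there is no ∂_4, so H_3 ≅ Z.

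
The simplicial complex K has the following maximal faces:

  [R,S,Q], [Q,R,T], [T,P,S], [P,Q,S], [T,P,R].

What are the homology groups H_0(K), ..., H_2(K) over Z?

Take the total order P < Q < R < S < T on the vertex set. Then K (dimension 2) consists of the simplices:

  0-simplices (5): P, Q, R, S, T
  1-simplices (10): PQ, PR, PS, PT, QR, QS, QT, RS, RT, ST
  2-simplices (5): PQS, PRT, PST, QRS, QRT

so the chain groups are C_0 ≅ Z^5, C_1 ≅ Z^10, C_2 ≅ Z^5.

∂_1: C_1 → C_0 maps an edge to its endpoints' difference, ∂[p,q] = q − p.
As a 5×10 matrix over Z this has rank 4, with invariant factors (1,1,1,1).

∂_2: C_2 → C_1 acts by ∂[p,q,r] = [q,r] − [p,r] + [p,q]. For instance
  ∂PST = ST − PT + PS,
  ∂PQS = QS − PS + PQ.
The 10×5 boundary matrix has rank 5 and Smith normal form diag(1,1,1,1,1).

Now H_k = ker ∂_k / im ∂_{k+1}, so:

  H_0: rank C_0 − rank ∂_1 = 5 − 4 = 1, and the invariant factors of ∂_1 are all 1, so H_0 = Z.
  H_1: rank ker ∂_1 − rank ∂_2 = (10 − 4) − 5 = 1, and the invariant factors of ∂_2 are all 1, so H_1 = Z.
  H_2: rank ker ∂_2 − rank ∂_3 = (5 − 5) − 0 = 0, and there is no ∂_3, so H_2 = 0.

As a check, the Euler characteristic is 5 − 10 + 5 = 0, which agrees with 1 − 1 + 0 = 0.

H_0 ≅ Z,  H_1 ≅ Z,  H_2 = 0.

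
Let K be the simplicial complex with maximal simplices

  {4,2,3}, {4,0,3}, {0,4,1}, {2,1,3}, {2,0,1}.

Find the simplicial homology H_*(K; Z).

H_0 = Z,  H_1 = Z,  H_2 = 0.

Order the vertices as 0 < 1 < 2 < 3 < 4. Listing each simplex with vertices in this order, K has dimension 2 with simplices:

  0-simplices (5): [0], [1], [2], [3], [4]
  1-simplices (10): [0,1], [0,2], [0,3], [0,4], [1,2], [1,3], [1,4], [2,3], [2,4], [3,4]
  2-simplices (5): [0,1,2], [0,1,4], [0,3,4], [1,2,3], [2,3,4]

so the chain groups are C_0 ≅ Z^5, C_1 ≅ Z^10, C_2 ≅ Z^5.

The boundary map ∂_1: C_1 → C_0 sends each edge [p,q] (with p < q) to q − p. For instance
  ∂[0,3] = [3] − [0].
The resulting 5×10 matrix has rank 4, and its Smith normal form has invariant factors (1,1,1,1).

The boundary map ∂_2: C_2 → C_1 sends each 2-simplex [p,q,r] to [q,r] − [p,r] + [p,q]. For instance
  ∂[0,3,4] = [3,4] − [0,4] + [0,3],
  ∂[1,2,3] = [2,3] − [1,3] + [1,2].
The resulting 10×5 matrix has rank 5, and its Smith normal form has invariant factors (1,1,1,1,1).

Now H_k = ker ∂_k / im ∂_{k+1}, so:

  H_0: rank C_0 − rank ∂_1 = 5 − 4 = 1, and the invariant factors of ∂_1 are all 1, so H_0 ≅ Z.
  H_1: rank ker ∂_1 − rank ∂_2 = (10 − 4) − 5 = 1, and the invariant factors of ∂_2 are all 1, so H_1 ≅ Z.
  H_2: rank ker ∂_2 − rank ∂_3 = (5 − 5) − 0 = 0, and there is no ∂_3, so H_2 ≅ 0.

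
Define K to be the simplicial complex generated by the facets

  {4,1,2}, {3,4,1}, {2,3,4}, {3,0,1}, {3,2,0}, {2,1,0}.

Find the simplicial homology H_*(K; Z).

Take the total order 0 < 1 < 2 < 3 < 4 on the vertex set. Then K (dimension 2) consists of the simplices:

  0-simplices (5): [0], [1], [2], [3], [4]
  1-simplices (9): [0,1], [0,2], [0,3], [1,2], [1,3], [1,4], [2,3], [2,4], [3,4]
  2-simplices (6): [0,1,2], [0,1,3], [0,2,3], [1,2,4], [1,3,4], [2,3,4]

Hence C_0 ≅ Z^5, C_1 ≅ Z^9, C_2 ≅ Z^6.

The boundary map ∂_1: C_1 → C_0 sends each edge [p,q] (with p < q) to q − p. For instance
  ∂[2,4] = [4] − [2].
This gives a 5×9 integer matrix of rank 4; reducing to Smith normal form yields diagonal entries (1,1,1,1).

The boundary map ∂_2: C_2 → C_1 maps a triangle to the signed sum of its edges. For instance
  ∂[2,3,4] = [3,4] − [2,4] + [2,3],
  ∂[0,1,3] = [1,3] − [0,3] + [0,1].
The 9×6 boundary matrix has rank 5 and Smith normal form diag(1,1,1,1,1).

Reading off H_k = ker ∂_k / im ∂_{k+1}:

  H_0: rank C_0 − rank ∂_1 = 5 − 4 = 1, and the invariant factors of ∂_1 are all 1, so H_0 ≅ Z.
  H_1: rank ker ∂_1 − rank ∂_2 = (9 − 4) − 5 = 0, and the invariant factors of ∂_2 are all 1, so H_1 ≅ 0.
  H_2: rank ker ∂_2 − rank ∂_3 = (6 − 5) − 0 = 1, and there is no ∂_3, so H_2 ≅ Z.

As a check, the Euler characteristic is 5 − 9 + 6 = 2, which agrees with 1 − 0 + 1 = 2.

H_0 = Z,  H_1 = 0,  H_2 = Z.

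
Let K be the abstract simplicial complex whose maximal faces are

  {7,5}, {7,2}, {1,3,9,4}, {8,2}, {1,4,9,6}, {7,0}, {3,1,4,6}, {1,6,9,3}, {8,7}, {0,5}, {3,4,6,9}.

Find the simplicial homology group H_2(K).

Take the total order 0 < 1 < 2 < 3 < 4 < 5 < 6 < 7 < 8 < 9 on the vertex set. Then K (dimension 3) consists of the simplices:

  0-simplices (10): [0], [1], [2], [3], [4], [5], [6], [7], [8], [9]
  1-simplices (16): [0,5], [0,7], [1,3], [1,4], [1,6], [1,9], [2,7], [2,8], [3,4], [3,6], [3,9], [4,6], [4,9], [5,7], [6,9], [7,8]
  2-simplices (10): [1,3,4], [1,3,6], [1,3,9], [1,4,6], [1,4,9], [1,6,9], [3,4,6], [3,4,9], [3,6,9], [4,6,9]
  3-simplices (5): [1,3,4,6], [1,3,4,9], [1,3,6,9], [1,4,6,9], [3,4,6,9]

giving chain groups C_0 ≅ Z^10, C_1 ≅ Z^16, C_2 ≅ Z^10, C_3 ≅ Z^5.

∂_1: C_1 → C_0 maps an edge to its endpoints' difference, ∂[p,q] = q − p.
The resulting 10×16 matrix has rank 8, and its Smith normal form has invariant factors (1,1,1,1,1,1,1,1).

∂_2: C_2 → C_1 maps a triangle to the signed sum of its edges. For instance
  ∂[3,4,9] = [4,9] − [3,9] + [3,4],
  ∂[1,4,6] = [4,6] − [1,6] + [1,4].
As a 16×10 matrix over Z this has rank 6, with invariant factors (1,1,1,1,1,1).

∂_3: C_3 → C_2 sends each 3-simplex σ to the alternating sum Σ_i (−1)^i (σ with its i-th vertex removed). For instance
  ∂[1,3,4,6] = [3,4,6] − [1,4,6] + [1,3,6] − [1,3,4],
  ∂[1,3,4,9] = [3,4,9] − [1,4,9] + [1,3,9] − [1,3,4].
The 10×5 boundary matrix has rank 4 and Smith normal form diag(1,1,1,1).

Reading off H_k = ker ∂_k / im ∂_{k+1}:

  H_2: rank ker ∂_2 − rank ∂_3 = (10 − 6) − 4 = 0, and the invariant factors of ∂_3 are all 1, so H_2 = 0.

H_2 = 0.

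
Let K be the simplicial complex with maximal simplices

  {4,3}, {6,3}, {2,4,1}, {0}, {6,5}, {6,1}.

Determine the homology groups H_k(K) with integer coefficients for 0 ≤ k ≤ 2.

Take the total order 0 < 1 < 2 < 3 < 4 < 5 < 6 on the vertex set. Then K (dimension 2) consists of the simplices:

  0-simplices (7): [0], [1], [2], [3], [4], [5], [6]
  1-simplices (7): [1,2], [1,4], [1,6], [2,4], [3,4], [3,6], [5,6]
  2-simplices (1): [1,2,4]

Hence C_0 ≅ Z^7, C_1 ≅ Z^7, C_2 ≅ Z^1.

∂_1: C_1 → C_0 is given by ∂[p,q] = [q] − [p]. For instance
  ∂[5,6] = [6] − [5].
As a 7×7 matrix over Z this has rank 5, with invariant factors (1,1,1,1,1).

∂_2: C_2 → C_1 acts by ∂[p,q,r] = [q,r] − [p,r] + [p,q]. For instance
  ∂[1,2,4] = [2,4] − [1,4] + [1,2].
The resulting 7×1 matrix has rank 1, and its Smith normal form has invariant factors (1).

Now H_k = ker ∂_k / im ∂_{k+1}, so:

  H_0: rank C_0 − rank ∂_1 = 7 − 5 = 2, and the invariant factors of ∂_1 are all 1, so H_0 = Z^2.
  H_1: rank ker ∂_1 − rank ∂_2 = (7 − 5) − 1 = 1, and the invariant factors of ∂_2 are all 1, so H_1 = Z.
  H_2: rank ker ∂_2 − rank ∂_3 = (1 − 1) − 0 = 0, and there is no ∂_3, so H_2 = 0.

H_0 = Z^2,  H_1 = Z,  H_2 = 0.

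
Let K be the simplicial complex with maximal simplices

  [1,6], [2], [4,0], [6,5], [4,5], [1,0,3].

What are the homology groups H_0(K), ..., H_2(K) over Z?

H_0 ≅ Z^2,  H_1 ≅ Z,  H_2 = 0.

Order the vertices as 0 < 1 < 2 < 3 < 4 < 5 < 6. Listing each simplex with vertices in this order, K has dimension 2 with simplices:

  0-simplices (7): [0], [1], [2], [3], [4], [5], [6]
  1-simplices (7): [0,1], [0,3], [0,4], [1,3], [1,6], [4,5], [5,6]
  2-simplices (1): [0,1,3]

giving chain groups C_0 ≅ Z^7, C_1 ≅ Z^7, C_2 ≅ Z^1.

Boundary ∂_1: C_1 → C_0 sends each edge [p,q] (with p < q) to q − p. For instance
  ∂[4,5] = [5] − [4].
The resulting 7×7 matrix has rank 5, and its Smith normal form has invariant factors (1,1,1,1,1).

∂_2: C_2 → C_1 acts by ∂[p,q,r] = [q,r] − [p,r] + [p,q]. For instance
  ∂[0,1,3] = [1,3] − [0,3] + [0,1].
The 7×1 boundary matrix has rank 1 and Smith normal form diag(1).

Reading off H_k = ker ∂_k / im ∂_{k+1}:

  H_0: rank C_0 − rank ∂_1 = 7 − 5 = 2, and the invariant factors of ∂_1 are all 1, so H_0 = Z^2.
  H_1: rank ker ∂_1 − rank ∂_2 = (7 − 5) − 1 = 1, and the invariant factors of ∂_2 are all 1, so H_1 = Z.
  H_2: rank ker ∂_2 − rank ∂_3 = (1 − 1) − 0 = 0, and there is no ∂_3, so H_2 = 0.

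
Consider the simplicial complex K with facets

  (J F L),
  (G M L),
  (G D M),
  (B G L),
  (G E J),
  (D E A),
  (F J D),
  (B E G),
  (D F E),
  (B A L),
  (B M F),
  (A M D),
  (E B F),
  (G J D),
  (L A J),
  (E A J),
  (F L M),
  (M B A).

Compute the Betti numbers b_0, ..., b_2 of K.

Order the vertices as A < B < D < E < F < G < J < L < M. Listing each simplex with vertices in this order, K has dimension 2 with simplices:

  0-simplices (9): A, B, D, E, F, G, J, L, M
  1-simplices (27): AB, AD, AE, AJ, AL, AM, BE, BF, BG, BL, BM, DE, DF, DG, DJ, DM, EF, EG, EJ, FJ, FL, FM, GJ, GL, GM, JL, LM
  2-simplices (18): ABL, ABM, ADE, ADM, AEJ, AJL, BEF, BEG, BFM, BGL, DEF, DFJ, DGJ, DGM, EGJ, FJL, FLM, GLM

Hence C_0 ≅ Z^9, C_1 ≅ Z^27, C_2 ≅ Z^18.

The boundary map ∂_1: C_1 → C_0 is given by ∂[p,q] = [q] − [p].
The 9×27 boundary matrix has rank 8 and Smith normal form diag(1,1,1,1,1,1,1,1).

Boundary ∂_2: C_2 → C_1 acts by ∂[p,q,r] = [q,r] − [p,r] + [p,q]. For instance
  ∂BGL = GL − BL + BG,
  ∂BFM = FM − BM + BF.
This gives a 27×18 integer matrix of rank 18; reducing to Smith normal form yields diagonal entries (1,1,1,1,1,1,1,1,1,1,1,1,1,1,1,1,1,2).

Now H_k = ker ∂_k / im ∂_{k+1}, so:

  H_0: rank C_0 − rank ∂_1 = 9 − 8 = 1, and the invariant factors of ∂_1 are all 1, so H_0 = Z.
  H_1: rank ker ∂_1 − rank ∂_2 = (27 − 8) − 18 = 1, and ∂_2 has invariant factor 2 > 1, so H_1 = Z × Z/2.
  H_2: rank ker ∂_2 − rank ∂_3 = (18 − 18) − 0 = 0, and there is no ∂_3, so H_2 = 0.

As a check, the Euler characteristic is 9 − 27 + 18 = 0, which agrees with 1 − 1 + 0 = 0.

Hence the Betti numbers are b_0 = 1, b_1 = 1, b_2 = 0.

b_0 = 1, b_1 = 1, b_2 = 0.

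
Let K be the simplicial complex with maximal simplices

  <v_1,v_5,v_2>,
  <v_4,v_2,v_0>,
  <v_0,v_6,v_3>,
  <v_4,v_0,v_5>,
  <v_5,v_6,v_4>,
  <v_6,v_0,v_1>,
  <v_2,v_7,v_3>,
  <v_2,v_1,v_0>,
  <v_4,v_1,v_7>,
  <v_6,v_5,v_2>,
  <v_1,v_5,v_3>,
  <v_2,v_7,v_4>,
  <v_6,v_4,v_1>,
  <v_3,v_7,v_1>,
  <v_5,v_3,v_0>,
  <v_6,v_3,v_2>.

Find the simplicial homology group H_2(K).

Fix the vertex order v_0 < v_1 < v_2 < v_3 < v_4 < v_5 < v_6 < v_7 and write every simplex with vertices in increasing order. Then dim K = 2 and the simplices of K are:

  0-simplices (8): [v_0], [v_1], [v_2], [v_3], [v_4], [v_5], [v_6], [v_7]
  1-simplices (24): (24 of them)
  2-simplices (16): (16 of them)

Hence C_0 ≅ Z^8, C_1 ≅ Z^24, C_2 ≅ Z^16.

The boundary map ∂_1: C_1 → C_0 is given by ∂[p,q] = [q] − [p]. For instance
  ∂[v_4,v_7] = [v_7] − [v_4].
The 8×24 boundary matrix has rank 7 and Smith normal form diag(1,1,1,1,1,1,1).

The boundary map ∂_2: C_2 → C_1 acts by ∂[p,q,r] = [q,r] − [p,r] + [p,q]. For instance
  ∂[v_2,v_4,v_7] = [v_4,v_7] − [v_2,v_7] + [v_2,v_4],
  ∂[v_4,v_5,v_6] = [v_5,v_6] − [v_4,v_6] + [v_4,v_5].
The 24×16 boundary matrix has rank 15 and Smith normal form diag(1,1,1,1,1,1,1,1,1,1,1,1,1,1,1).

From H_k ≅ ker(∂_k) / im(∂_{k+1}) we obtain:

  H_2: rank ker ∂_2 − rank ∂_3 = (16 − 15) − 0 = 1, and there is no ∂_3, so H_2 ≅ Z.

H_2 ≅ Z.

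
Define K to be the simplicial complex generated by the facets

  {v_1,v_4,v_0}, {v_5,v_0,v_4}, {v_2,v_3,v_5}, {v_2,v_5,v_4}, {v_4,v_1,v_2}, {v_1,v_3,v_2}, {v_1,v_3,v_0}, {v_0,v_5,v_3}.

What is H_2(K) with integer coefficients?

Fix the vertex order v_0 < v_1 < v_2 < v_3 < v_4 < v_5 and write every simplex with vertices in increasing order. Then dim K = 2 and the simplices of K are:

  0-simplices (6): [v_0], [v_1], [v_2], [v_3], [v_4], [v_5]
  1-simplices (12): [v_0,v_1], [v_0,v_3], [v_0,v_4], [v_0,v_5], [v_1,v_2], [v_1,v_3], [v_1,v_4], [v_2,v_3], [v_2,v_4], [v_2,v_5], [v_3,v_5], [v_4,v_5]
  2-simplices (8): [v_0,v_1,v_3], [v_0,v_1,v_4], [v_0,v_3,v_5], [v_0,v_4,v_5], [v_1,v_2,v_3], [v_1,v_2,v_4], [v_2,v_3,v_5], [v_2,v_4,v_5]

giving chain groups C_0 ≅ Z^6, C_1 ≅ Z^12, C_2 ≅ Z^8.

The boundary map ∂_1: C_1 → C_0 maps an edge to its endpoints' difference, ∂[p,q] = q − p. For instance
  ∂[v_0,v_3] = [v_3] − [v_0].
The 6×12 boundary matrix has rank 5 and Smith normal form diag(1,1,1,1,1).

The boundary map ∂_2: C_2 → C_1 acts by ∂[p,q,r] = [q,r] − [p,r] + [p,q]. For instance
  ∂[v_2,v_4,v_5] = [v_4,v_5] − [v_2,v_5] + [v_2,v_4],
  ∂[v_2,v_3,v_5] = [v_3,v_5] − [v_2,v_5] + [v_2,v_3].
The resulting 12×8 matrix has rank 7, and its Smith normal form has invariant factors (1,1,1,1,1,1,1).

Computing H_k = (kernel of ∂_k) / (image of ∂_{k+1}):

  H_2: rank ker ∂_2 − rank ∂_3 = (8 − 7) − 0 = 1, and there is no ∂_3, so H_2 = Z.

(K is a triangulation of the 2-sphere S^2.)

H_2 = Z.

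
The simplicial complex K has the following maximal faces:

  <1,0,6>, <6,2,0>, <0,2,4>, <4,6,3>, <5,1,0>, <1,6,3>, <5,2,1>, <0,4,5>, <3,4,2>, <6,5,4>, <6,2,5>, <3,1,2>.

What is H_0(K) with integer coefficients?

Order the vertices as 0 < 1 < 2 < 3 < 4 < 5 < 6. Listing each simplex with vertices in this order, K has dimension 2 with simplices:

  0-simplices (7): [0], [1], [2], [3], [4], [5], [6]
  1-simplices (18): [0,1], [0,2], [0,4], [0,5], [0,6], [1,2], [1,3], [1,5], [1,6], [2,3], [2,4], [2,5], [2,6], [3,4], [3,6], [4,5], [4,6], [5,6]
  2-simplices (12): [0,1,5], [0,1,6], [0,2,4], [0,2,6], [0,4,5], [1,2,3], [1,2,5], [1,3,6], [2,3,4], [2,5,6], [3,4,6], [4,5,6]

giving chain groups C_0 ≅ Z^7, C_1 ≅ Z^18, C_2 ≅ Z^12.

∂_1: C_1 → C_0 sends each edge [p,q] (with p < q) to q − p. For instance
  ∂[4,5] = [5] − [4].
The resulting 7×18 matrix has rank 6, and its Smith normal form has invariant factors (1,1,1,1,1,1).

The boundary map ∂_2: C_2 → C_1 maps a triangle to the signed sum of its edges. For instance
  ∂[0,1,6] = [1,6] − [0,6] + [0,1],
  ∂[2,3,4] = [3,4] − [2,4] + [2,3].
The 18×12 boundary matrix has rank 12 and Smith normal form diag(1,1,1,1,1,1,1,1,1,1,1,2).

Now H_k = ker ∂_k / im ∂_{k+1}, so:

  H_0: rank C_0 − rank ∂_1 = 7 − 6 = 1, and the invariant factors of ∂_1 are all 1, so H_0 = Z.

H_0 = Z.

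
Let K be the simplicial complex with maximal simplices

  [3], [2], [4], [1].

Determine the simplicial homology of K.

H_0 ≅ Z^4.

K has 4 vertices.
rank ∂_0 = 0, rank ∂_1 = 0 ⇒ b_0 = 4 − 0 − 0 = 4. So H_0 = Z^4.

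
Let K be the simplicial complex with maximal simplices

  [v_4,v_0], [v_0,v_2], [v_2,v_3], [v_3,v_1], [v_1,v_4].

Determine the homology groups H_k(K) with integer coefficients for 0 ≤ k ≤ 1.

H_0 ≅ Z,  H_1 ≅ Z.

Fix the vertex order v_0 < v_1 < v_2 < v_3 < v_4 and write every simplex with vertices in increasing order. Then dim K = 1 and the simplices of K are:

  0-simplices (5): [v_0], [v_1], [v_2], [v_3], [v_4]
  1-simplices (5): [v_0,v_2], [v_0,v_4], [v_1,v_3], [v_1,v_4], [v_2,v_3]

so the chain groups are C_0 ≅ Z^5, C_1 ≅ Z^5.

∂_1: C_1 → C_0 sends each edge [p,q] (with p < q) to q − p.
As a 5×5 matrix over Z this has rank 4, with invariant factors (1,1,1,1).

From H_k ≅ ker(∂_k) / im(∂_{k+1}) we obtain:

  H_0: rank C_0 − rank ∂_1 = 5 − 4 = 1, and the invariant factors of ∂_1 are all 1, so H_0 = Z.
  H_1: rank ker ∂_1 − rank ∂_2 = (5 − 4) − 0 = 1, and there is no ∂_2, so H_1 = Z.

As a check, the Euler characteristic is 5 − 5 = 0, which agrees with 1 − 1 = 0.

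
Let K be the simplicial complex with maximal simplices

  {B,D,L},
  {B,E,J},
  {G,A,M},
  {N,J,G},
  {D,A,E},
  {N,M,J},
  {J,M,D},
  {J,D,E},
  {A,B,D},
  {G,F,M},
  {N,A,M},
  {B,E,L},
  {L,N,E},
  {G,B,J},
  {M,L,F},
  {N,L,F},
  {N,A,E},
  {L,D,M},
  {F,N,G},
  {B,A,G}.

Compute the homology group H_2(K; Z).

H_2 = 0.

K has 10 vertices, 30 edges, 20 triangles.
rank ∂_2 = 20, rank ∂_3 = 0 ⇒ b_2 = 20 − 20 − 0 = 0. So H_2 = 0.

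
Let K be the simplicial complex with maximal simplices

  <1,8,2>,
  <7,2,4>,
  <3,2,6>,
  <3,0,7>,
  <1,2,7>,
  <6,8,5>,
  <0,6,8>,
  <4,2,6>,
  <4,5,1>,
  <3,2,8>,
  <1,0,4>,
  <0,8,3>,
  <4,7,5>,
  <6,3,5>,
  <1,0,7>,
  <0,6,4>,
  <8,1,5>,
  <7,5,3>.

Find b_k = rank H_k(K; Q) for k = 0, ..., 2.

Take the total order 0 < 1 < 2 < 3 < 4 < 5 < 6 < 7 < 8 on the vertex set. Then K (dimension 2) consists of the simplices:

  0-simplices (9): [0], [1], [2], [3], [4], [5], [6], [7], [8]
  1-simplices (27): (27 of them)
  2-simplices (18): [0,1,4], [0,1,7], [0,3,7], [0,3,8], [0,4,6], [0,6,8], [1,2,7], [1,2,8], [1,4,5], [1,5,8], [2,3,6], [2,3,8], [2,4,6], [2,4,7], [3,5,6], [3,5,7], [4,5,7], [5,6,8]

giving chain groups C_0 ≅ Z^9, C_1 ≅ Z^27, C_2 ≅ Z^18.

∂_1: C_1 → C_0 is given by ∂[p,q] = [q] − [p]. For instance
  ∂[2,3] = [3] − [2].
The 9×27 boundary matrix has rank 8 and Smith normal form diag(1,1,1,1,1,1,1,1).

The boundary map ∂_2: C_2 → C_1 acts by ∂[p,q,r] = [q,r] − [p,r] + [p,q]. For instance
  ∂[2,3,6] = [3,6] − [2,6] + [2,3],
  ∂[0,4,6] = [4,6] − [0,6] + [0,4].
This gives a 27×18 integer matrix of rank 18; reducing to Smith normal form yields diagonal entries (1,1,1,1,1,1,1,1,1,1,1,1,1,1,1,1,1,2).

Computing H_k = (kernel of ∂_k) / (image of ∂_{k+1}):

  H_0: rank C_0 − rank ∂_1 = 9 − 8 = 1, and the invariant factors of ∂_1 are all 1, so H_0 ≅ Z.
  H_1: rank ker ∂_1 − rank ∂_2 = (27 − 8) − 18 = 1, and ∂_2 has invariant factor 2 > 1, so H_1 ≅ Z ⊕ Z_2.
  H_2: rank ker ∂_2 − rank ∂_3 = (18 − 18) − 0 = 0, and there is no ∂_3, so H_2 ≅ 0.

Hence the Betti numbers are b_0 = 1, b_1 = 1, b_2 = 0.

b_0 = 1, b_1 = 1, b_2 = 0.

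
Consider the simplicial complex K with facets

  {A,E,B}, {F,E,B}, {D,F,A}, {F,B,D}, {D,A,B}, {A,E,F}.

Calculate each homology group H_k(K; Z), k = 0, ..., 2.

H_0 ≅ Z,  H_1 = 0,  H_2 ≅ Z.

Fix the vertex order A < B < D < E < F and write every simplex with vertices in increasing order. Then dim K = 2 and the simplices of K are:

  0-simplices (5): A, B, D, E, F
  1-simplices (9): AB, AD, AE, AF, BD, BE, BF, DF, EF
  2-simplices (6): ABD, ABE, ADF, AEF, BDF, BEF

Hence C_0 ≅ Z^5, C_1 ≅ Z^9, C_2 ≅ Z^6.

The boundary map ∂_1: C_1 → C_0 is given by ∂[p,q] = [q] − [p]. For instance
  ∂AB = B − A.
As a 5×9 matrix over Z this has rank 4, with invariant factors (1,1,1,1).

∂_2: C_2 → C_1 acts by ∂[p,q,r] = [q,r] − [p,r] + [p,q]. For instance
  ∂AEF = EF − AF + AE,
  ∂BEF = EF − BF + BE.
As a 9×6 matrix over Z this has rank 5, with invariant factors (1,1,1,1,1).

Reading off H_k = ker ∂_k / im ∂_{k+1}:

  H_0: rank C_0 − rank ∂_1 = 5 − 4 = 1, and the invariant factors of ∂_1 are all 1, so H_0 = Z.
  H_1: rank ker ∂_1 − rank ∂_2 = (9 − 4) − 5 = 0, and the invariant factors of ∂_2 are all 1, so H_1 = 0.
  H_2: rank ker ∂_2 − rank ∂_3 = (6 − 5) − 0 = 1, and there is no ∂_3, so H_2 = Z.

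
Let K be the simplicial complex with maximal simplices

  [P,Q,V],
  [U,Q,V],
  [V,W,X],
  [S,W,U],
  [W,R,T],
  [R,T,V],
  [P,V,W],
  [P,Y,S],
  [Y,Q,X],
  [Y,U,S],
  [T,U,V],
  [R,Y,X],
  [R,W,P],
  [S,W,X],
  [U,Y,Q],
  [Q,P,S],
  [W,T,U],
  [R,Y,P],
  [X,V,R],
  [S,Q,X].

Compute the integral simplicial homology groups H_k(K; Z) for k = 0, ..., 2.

K has 10 vertices, 30 edges, 20 triangles.
rank ∂_0 = 0, rank ∂_1 = 9 ⇒ b_0 = 10 − 0 − 9 = 1; all invariant factors of ∂_1 are 1 so no torsion. So H_0 ≅ Z.
rank ∂_1 = 9, rank ∂_2 = 20 ⇒ b_1 = 30 − 9 − 20 = 1; ∂_2 has invariant factor(s) [2] giving torsion. So H_1 ≅ Z × Z/2.
rank ∂_2 = 20, rank ∂_3 = 0 ⇒ b_2 = 20 − 20 − 0 = 0. So H_2 ≅ 0.

H_0 = Z,  H_1 = Z × Z/2,  H_2 = 0.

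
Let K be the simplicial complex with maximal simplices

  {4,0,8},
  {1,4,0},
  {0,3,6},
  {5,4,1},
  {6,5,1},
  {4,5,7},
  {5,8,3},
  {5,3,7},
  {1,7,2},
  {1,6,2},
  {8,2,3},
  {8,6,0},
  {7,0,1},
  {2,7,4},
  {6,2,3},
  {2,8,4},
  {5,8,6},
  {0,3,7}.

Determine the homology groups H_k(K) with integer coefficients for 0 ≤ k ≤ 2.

K has 9 vertices, 27 edges, 18 triangles.
rank ∂_0 = 0, rank ∂_1 = 8 ⇒ b_0 = 9 − 0 − 8 = 1; all invariant factors of ∂_1 are 1 so no torsion. So H_0 ≅ Z.
rank ∂_1 = 8, rank ∂_2 = 18 ⇒ b_1 = 27 − 8 − 18 = 1; ∂_2 has invariant factor(s) [2] giving torsion. So H_1 ≅ Z ⊕ Z/2Z.
rank ∂_2 = 18, rank ∂_3 = 0 ⇒ b_2 = 18 − 18 − 0 = 0. So H_2 ≅ 0.

H_0 = Z,  H_1 = Z ⊕ Z/2Z,  H_2 = 0.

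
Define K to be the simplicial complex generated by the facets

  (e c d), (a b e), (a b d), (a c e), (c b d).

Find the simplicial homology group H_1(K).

H_1 = Z.

Take the total order a < b < c < d < e on the vertex set. Then K (dimension 2) consists of the simplices:

  0-simplices (5): a, b, c, d, e
  1-simplices (10): ab, ac, ad, ae, bc, bd, be, cd, ce, de
  2-simplices (5): abd, abe, ace, bcd, cde

giving chain groups C_0 ≅ Z^5, C_1 ≅ Z^10, C_2 ≅ Z^5.

∂_1: C_1 → C_0 maps an edge to its endpoints' difference, ∂[p,q] = q − p. For instance
  ∂ad = d − a.
The resulting 5×10 matrix has rank 4, and its Smith normal form has invariant factors (1,1,1,1).

∂_2: C_2 → C_1 maps a triangle to the signed sum of its edges. For instance
  ∂abe = be − ae + ab,
  ∂bcd = cd − bd + bc.
The 10×5 boundary matrix has rank 5 and Smith normal form diag(1,1,1,1,1).

Now H_k = ker ∂_k / im ∂_{k+1}, so:

  H_1: rank ker ∂_1 − rank ∂_2 = (10 − 4) − 5 = 1, and the invariant factors of ∂_2 are all 1, so H_1 = Z.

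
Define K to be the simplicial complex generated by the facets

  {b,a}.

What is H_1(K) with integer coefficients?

Fix the vertex order a < b and write every simplex with vertices in increasing order. Then dim K = 1 and the simplices of K are:

  0-simplices (2): a, b
  1-simplices (1): ab

giving chain groups C_0 ≅ Z^2, C_1 ≅ Z^1.

The boundary map ∂_1: C_1 → C_0 sends each edge [p,q] (with p < q) to q − p. For instance
  ∂ab = b − a.
The 2×1 boundary matrix has rank 1 and Smith normal form diag(1).

From H_k ≅ ker(∂_k) / im(∂_{k+1}) we obtain:

  H_1: rank ker ∂_1 − rank ∂_2 = (1 − 1) − 0 = 0, and there is no ∂_2, so H_1 = 0.

(K is a triangulation of the 1-simplex.)

H_1 ≅ 0.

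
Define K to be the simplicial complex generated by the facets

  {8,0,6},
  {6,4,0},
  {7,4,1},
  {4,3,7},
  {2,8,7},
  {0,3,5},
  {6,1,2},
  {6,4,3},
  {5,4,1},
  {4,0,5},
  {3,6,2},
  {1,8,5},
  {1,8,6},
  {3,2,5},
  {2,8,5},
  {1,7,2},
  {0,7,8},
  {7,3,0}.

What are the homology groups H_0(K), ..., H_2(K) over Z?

Take the total order 0 < 1 < 2 < 3 < 4 < 5 < 6 < 7 < 8 on the vertex set. Then K (dimension 2) consists of the simplices:

  0-simplices (9): [0], [1], [2], [3], [4], [5], [6], [7], [8]
  1-simplices (27): (27 of them)
  2-simplices (18): [0,3,5], [0,3,7], [0,4,5], [0,4,6], [0,6,8], [0,7,8], [1,2,6], [1,2,7], [1,4,5], [1,4,7], [1,5,8], [1,6,8], [2,3,5], [2,3,6], [2,5,8], [2,7,8], [3,4,6], [3,4,7]

so the chain groups are C_0 ≅ Z^9, C_1 ≅ Z^27, C_2 ≅ Z^18.

∂_1: C_1 → C_0 is given by ∂[p,q] = [q] − [p]. For instance
  ∂[6,8] = [8] − [6].
The 9×27 boundary matrix has rank 8 and Smith normal form diag(1,1,1,1,1,1,1,1).

Boundary ∂_2: C_2 → C_1 maps a triangle to the signed sum of its edges. For instance
  ∂[3,4,7] = [4,7] − [3,7] + [3,4],
  ∂[1,5,8] = [5,8] − [1,8] + [1,5].
This gives a 27×18 integer matrix of rank 18; reducing to Smith normal form yields diagonal entries (1,1,1,1,1,1,1,1,1,1,1,1,1,1,1,1,1,2).

Now H_k = ker ∂_k / im ∂_{k+1}, so:

  H_0: rank C_0 − rank ∂_1 = 9 − 8 = 1, and the invariant factors of ∂_1 are all 1, so H_0 = Z.
  H_1: rank ker ∂_1 − rank ∂_2 = (27 − 8) − 18 = 1, and ∂_2 has invariant factor 2 > 1, so H_1 = Z × Z/2.
  H_2: rank ker ∂_2 − rank ∂_3 = (18 − 18) − 0 = 0, and there is no ∂_3, so H_2 = 0.

H_0 ≅ Z,  H_1 ≅ Z × Z/2,  H_2 = 0.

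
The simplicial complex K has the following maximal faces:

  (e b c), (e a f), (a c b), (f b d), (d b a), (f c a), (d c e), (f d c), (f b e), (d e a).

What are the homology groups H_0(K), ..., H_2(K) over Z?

Order the vertices as a < b < c < d < e < f. Listing each simplex with vertices in this order, K has dimension 2 with simplices:

  0-simplices (6): a, b, c, d, e, f
  1-simplices (15): ab, ac, ad, ae, af, bc, bd, be, bf, cd, ce, cf, de, df, ef
  2-simplices (10): abc, abd, acf, ade, aef, bce, bdf, bef, cde, cdf

giving chain groups C_0 ≅ Z^6, C_1 ≅ Z^15, C_2 ≅ Z^10.

The boundary map ∂_1: C_1 → C_0 maps an edge to its endpoints' difference, ∂[p,q] = q − p. For instance
  ∂ce = e − c.
The 6×15 boundary matrix has rank 5 and Smith normal form diag(1,1,1,1,1).

Boundary ∂_2: C_2 → C_1 sends each 2-simplex [p,q,r] to [q,r] − [p,r] + [p,q]. For instance
  ∂ade = de − ae + ad,
  ∂bef = ef − bf + be.
The resulting 15×10 matrix has rank 10, and its Smith normal form has invariant factors (1,1,1,1,1,1,1,1,1,2).

Now H_k = ker ∂_k / im ∂_{k+1}, so:

  H_0: rank C_0 − rank ∂_1 = 6 − 5 = 1, and the invariant factors of ∂_1 are all 1, so H_0 = Z.
  H_1: rank ker ∂_1 − rank ∂_2 = (15 − 5) − 10 = 0, and ∂_2 has invariant factor 2 > 1, so H_1 = Z/2.
  H_2: rank ker ∂_2 − rank ∂_3 = (10 − 10) − 0 = 0, and there is no ∂_3, so H_2 = 0.

(K is a triangulation of the real projective plane RP^2.)

H_0 = Z,  H_1 = Z/2,  H_2 = 0.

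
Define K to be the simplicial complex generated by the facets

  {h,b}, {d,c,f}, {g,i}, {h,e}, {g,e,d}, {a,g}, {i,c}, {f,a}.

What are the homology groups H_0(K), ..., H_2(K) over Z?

H_0 = Z,  H_1 = Z^2,  H_2 = 0.

Take the total order a < b < c < d < e < f < g < h < i on the vertex set. Then K (dimension 2) consists of the simplices:

  0-simplices (9): a, b, c, d, e, f, g, h, i
  1-simplices (12): af, ag, bh, cd, cf, ci, de, df, dg, eg, eh, gi
  2-simplices (2): cdf, deg

so the chain groups are C_0 ≅ Z^9, C_1 ≅ Z^12, C_2 ≅ Z^2.

The boundary map ∂_1: C_1 → C_0 is given by ∂[p,q] = [q] − [p]. For instance
  ∂bh = h − b.
As a 9×12 matrix over Z this has rank 8, with invariant factors (1,1,1,1,1,1,1,1).

The boundary map ∂_2: C_2 → C_1 acts by ∂[p,q,r] = [q,r] − [p,r] + [p,q]. For instance
  ∂deg = eg − dg + de,
  ∂cdf = df − cf + cd.
As a 12×2 matrix over Z this has rank 2, with invariant factors (1,1).

Reading off H_k = ker ∂_k / im ∂_{k+1}:

  H_0: rank C_0 − rank ∂_1 = 9 − 8 = 1, and the invariant factors of ∂_1 are all 1, so H_0 ≅ Z.
  H_1: rank ker ∂_1 − rank ∂_2 = (12 − 8) − 2 = 2, and the invariant factors of ∂_2 are all 1, so H_1 ≅ Z^2.
  H_2: rank ker ∂_2 − rank ∂_3 = (2 − 2) − 0 = 0, and there is no ∂_3, so H_2 ≅ 0.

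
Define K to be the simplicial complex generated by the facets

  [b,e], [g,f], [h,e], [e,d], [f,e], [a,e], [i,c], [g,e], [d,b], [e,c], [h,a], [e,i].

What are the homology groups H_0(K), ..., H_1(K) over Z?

K has 9 vertices, 12 edges.
rank ∂_0 = 0, rank ∂_1 = 8 ⇒ b_0 = 9 − 0 − 8 = 1; all invariant factors of ∂_1 are 1 so no torsion. So H_0 ≅ Z.
rank ∂_1 = 8, rank ∂_2 = 0 ⇒ b_1 = 12 − 8 − 0 = 4. So H_1 ≅ Z^4.

H_0 ≅ Z,  H_1 ≅ Z^4.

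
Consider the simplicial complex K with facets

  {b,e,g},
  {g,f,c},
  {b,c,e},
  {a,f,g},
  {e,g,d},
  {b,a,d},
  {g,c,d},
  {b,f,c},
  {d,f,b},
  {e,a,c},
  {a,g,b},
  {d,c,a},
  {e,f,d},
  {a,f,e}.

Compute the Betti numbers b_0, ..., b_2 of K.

b_0 = 1, b_1 = 2, b_2 = 1.

We work with the vertex ordering a < b < c < d < e < f < g. The simplices of K, each written with vertices in increasing order, are:

  0-simplices (7): a, b, c, d, e, f, g
  1-simplices (21): ab, ac, ad, ae, af, ag, bc, bd, be, bf, bg, cd, ce, cf, cg, de, df, dg, ef, eg, fg
  2-simplices (14): abd, abg, acd, ace, aef, afg, bce, bcf, bdf, beg, cdg, cfg, def, deg

Hence C_0 ≅ Z^7, C_1 ≅ Z^21, C_2 ≅ Z^14.

The boundary map ∂_1: C_1 → C_0 sends each edge [p,q] (with p < q) to q − p. For instance
  ∂cd = d − c.
This gives a 7×21 integer matrix of rank 6; reducing to Smith normal form yields diagonal entries (1,1,1,1,1,1).

The boundary map ∂_2: C_2 → C_1 maps a triangle to the signed sum of its edges. For instance
  ∂acd = cd − ad + ac,
  ∂afg = fg − ag + af.
This gives a 21×14 integer matrix of rank 13; reducing to Smith normal form yields diagonal entries (1,1,1,1,1,1,1,1,1,1,1,1,1).

Now H_k = ker ∂_k / im ∂_{k+1}, so:

  H_0: rank C_0 − rank ∂_1 = 7 − 6 = 1, and the invariant factors of ∂_1 are all 1, so H_0 = Z.
  H_1: rank ker ∂_1 − rank ∂_2 = (21 − 6) − 13 = 2, and the invariant factors of ∂_2 are all 1, so H_1 = Z^2.
  H_2: rank ker ∂_2 − rank ∂_3 = (14 − 13) − 0 = 1, and there is no ∂_3, so H_2 = Z.

Hence the Betti numbers are b_0 = 1, b_1 = 2, b_2 = 1.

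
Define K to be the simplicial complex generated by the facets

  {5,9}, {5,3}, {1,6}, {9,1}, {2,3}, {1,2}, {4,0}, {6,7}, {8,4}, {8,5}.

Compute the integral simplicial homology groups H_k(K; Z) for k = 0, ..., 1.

H_0 = Z,  H_1 = Z.

We work with the vertex ordering 0 < 1 < 2 < 3 < 4 < 5 < 6 < 7 < 8 < 9. The simplices of K, each written with vertices in increasing order, are:

  0-simplices (10): [0], [1], [2], [3], [4], [5], [6], [7], [8], [9]
  1-simplices (10): [0,4], [1,2], [1,6], [1,9], [2,3], [3,5], [4,8], [5,8], [5,9], [6,7]

so the chain groups are C_0 ≅ Z^10, C_1 ≅ Z^10.

Boundary ∂_1: C_1 → C_0 is given by ∂[p,q] = [q] − [p]. For instance
  ∂[1,6] = [6] − [1].
This gives a 10×10 integer matrix of rank 9; reducing to Smith normal form yields diagonal entries (1,1,1,1,1,1,1,1,1).

Computing H_k = (kernel of ∂_k) / (image of ∂_{k+1}):

  H_0: rank C_0 − rank ∂_1 = 10 − 9 = 1, and the invariant factors of ∂_1 are all 1, so H_0 ≅ Z.
  H_1: rank ker ∂_1 − rank ∂_2 = (10 − 9) − 0 = 1, and there is no ∂_2, so H_1 ≅ Z.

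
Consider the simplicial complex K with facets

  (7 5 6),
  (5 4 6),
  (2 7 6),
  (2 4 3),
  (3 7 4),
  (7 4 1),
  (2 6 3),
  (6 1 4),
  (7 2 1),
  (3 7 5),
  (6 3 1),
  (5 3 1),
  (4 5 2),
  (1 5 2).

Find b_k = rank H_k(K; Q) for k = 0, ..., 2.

b_0 = 1, b_1 = 2, b_2 = 1.

Fix the vertex order 1 < 2 < 3 < 4 < 5 < 6 < 7 and write every simplex with vertices in increasing order. Then dim K = 2 and the simplices of K are:

  0-simplices (7): [1], [2], [3], [4], [5], [6], [7]
  1-simplices (21): [1,2], [1,3], [1,4], [1,5], [1,6], [1,7], [2,3], [2,4], [2,5], [2,6], [2,7], [3,4], [3,5], [3,6], [3,7], [4,5], [4,6], [4,7], [5,6], [5,7], [6,7]
  2-simplices (14): [1,2,5], [1,2,7], [1,3,5], [1,3,6], [1,4,6], [1,4,7], [2,3,4], [2,3,6], [2,4,5], [2,6,7], [3,4,7], [3,5,7], [4,5,6], [5,6,7]

giving chain groups C_0 ≅ Z^7, C_1 ≅ Z^21, C_2 ≅ Z^14.

The boundary map ∂_1: C_1 → C_0 sends each edge [p,q] (with p < q) to q − p. For instance
  ∂[5,6] = [6] − [5].
This gives a 7×21 integer matrix of rank 6; reducing to Smith normal form yields diagonal entries (1,1,1,1,1,1).

∂_2: C_2 → C_1 sends each 2-simplex [p,q,r] to [q,r] − [p,r] + [p,q]. For instance
  ∂[2,4,5] = [4,5] − [2,5] + [2,4],
  ∂[1,3,5] = [3,5] − [1,5] + [1,3].
As a 21×14 matrix over Z this has rank 13, with invariant factors (1,1,1,1,1,1,1,1,1,1,1,1,1).

Reading off H_k = ker ∂_k / im ∂_{k+1}:

  H_0: rank C_0 − rank ∂_1 = 7 − 6 = 1, and the invariant factors of ∂_1 are all 1, so H_0 ≅ Z.
  H_1: rank ker ∂_1 − rank ∂_2 = (21 − 6) − 13 = 2, and the invariant factors of ∂_2 are all 1, so H_1 ≅ Z^2.
  H_2: rank ker ∂_2 − rank ∂_3 = (14 − 13) − 0 = 1, and there is no ∂_3, so H_2 ≅ Z.

As a check, the Euler characteristic is 7 − 21 + 14 = 0, which agrees with 1 − 2 + 1 = 0.
(K is a triangulation of the torus T^2.)

Hence the Betti numbers are b_0 = 1, b_1 = 2, b_2 = 1.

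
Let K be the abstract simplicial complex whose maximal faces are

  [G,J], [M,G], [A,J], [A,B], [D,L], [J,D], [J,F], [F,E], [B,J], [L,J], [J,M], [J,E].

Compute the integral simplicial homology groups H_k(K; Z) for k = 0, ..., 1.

H_0 = Z,  H_1 = Z^4.

Take the total order A < B < D < E < F < G < J < L < M on the vertex set. Then K (dimension 1) consists of the simplices:

  0-simplices (9): A, B, D, E, F, G, J, L, M
  1-simplices (12): AB, AJ, BJ, DJ, DL, EF, EJ, FJ, GJ, GM, JL, JM

Hence C_0 ≅ Z^9, C_1 ≅ Z^12.

Boundary ∂_1: C_1 → C_0 maps an edge to its endpoints' difference, ∂[p,q] = q − p. For instance
  ∂EF = F − E.
The resulting 9×12 matrix has rank 8, and its Smith normal form has invariant factors (1,1,1,1,1,1,1,1).

Computing H_k = (kernel of ∂_k) / (image of ∂_{k+1}):

  H_0: rank C_0 − rank ∂_1 = 9 − 8 = 1, and the invariant factors of ∂_1 are all 1, so H_0 ≅ Z.
  H_1: rank ker ∂_1 − rank ∂_2 = (12 − 8) − 0 = 4, and there is no ∂_2, so H_1 ≅ Z^4.

(K is a triangulation of a wedge of 4 circles.)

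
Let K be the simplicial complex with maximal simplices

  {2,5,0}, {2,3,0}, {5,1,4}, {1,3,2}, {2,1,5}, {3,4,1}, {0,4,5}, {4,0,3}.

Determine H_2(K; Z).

H_2 = Z.

Order the vertices as 0 < 1 < 2 < 3 < 4 < 5. Listing each simplex with vertices in this order, K has dimension 2 with simplices:

  0-simplices (6): [0], [1], [2], [3], [4], [5]
  1-simplices (12): [0,2], [0,3], [0,4], [0,5], [1,2], [1,3], [1,4], [1,5], [2,3], [2,5], [3,4], [4,5]
  2-simplices (8): [0,2,3], [0,2,5], [0,3,4], [0,4,5], [1,2,3], [1,2,5], [1,3,4], [1,4,5]

so the chain groups are C_0 ≅ Z^6, C_1 ≅ Z^12, C_2 ≅ Z^8.

The boundary map ∂_1: C_1 → C_0 is given by ∂[p,q] = [q] − [p].
The resulting 6×12 matrix has rank 5, and its Smith normal form has invariant factors (1,1,1,1,1).

∂_2: C_2 → C_1 acts by ∂[p,q,r] = [q,r] − [p,r] + [p,q]. For instance
  ∂[0,3,4] = [3,4] − [0,4] + [0,3],
  ∂[0,4,5] = [4,5] − [0,5] + [0,4].
As a 12×8 matrix over Z this has rank 7, with invariant factors (1,1,1,1,1,1,1).

Now H_k = ker ∂_k / im ∂_{k+1}, so:

  H_2: rank ker ∂_2 − rank ∂_3 = (8 − 7) − 0 = 1, and there is no ∂_3, so H_2 ≅ Z.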